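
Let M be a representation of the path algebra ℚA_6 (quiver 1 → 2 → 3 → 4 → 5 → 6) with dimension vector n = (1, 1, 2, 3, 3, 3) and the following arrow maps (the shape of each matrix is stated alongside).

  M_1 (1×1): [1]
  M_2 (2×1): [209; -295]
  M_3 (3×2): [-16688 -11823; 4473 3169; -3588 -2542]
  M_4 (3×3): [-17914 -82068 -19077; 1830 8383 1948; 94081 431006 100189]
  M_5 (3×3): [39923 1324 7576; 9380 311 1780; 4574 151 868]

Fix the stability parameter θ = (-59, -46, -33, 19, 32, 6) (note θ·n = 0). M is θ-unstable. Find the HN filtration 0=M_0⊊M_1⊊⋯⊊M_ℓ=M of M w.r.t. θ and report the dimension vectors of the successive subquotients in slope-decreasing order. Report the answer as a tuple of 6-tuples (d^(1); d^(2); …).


Barcode: M ≅ I[1,5], I[3,6], I[4,6], I[6,6]. HN layers by μ_θ (6 steps, strictly decreasing):
  μ^(1)=32; μ^(2)=19; μ^(3)=6; μ^(4)=-33; μ^(5)=-46; μ^(6)=-59

((0, 0, 0, 0, 1, 0); (0, 0, 0, 3, 2, 2); (0, 0, 0, 0, 0, 1); (0, 0, 2, 0, 0, 0); (0, 1, 0, 0, 0, 0); (1, 0, 0, 0, 0, 0))


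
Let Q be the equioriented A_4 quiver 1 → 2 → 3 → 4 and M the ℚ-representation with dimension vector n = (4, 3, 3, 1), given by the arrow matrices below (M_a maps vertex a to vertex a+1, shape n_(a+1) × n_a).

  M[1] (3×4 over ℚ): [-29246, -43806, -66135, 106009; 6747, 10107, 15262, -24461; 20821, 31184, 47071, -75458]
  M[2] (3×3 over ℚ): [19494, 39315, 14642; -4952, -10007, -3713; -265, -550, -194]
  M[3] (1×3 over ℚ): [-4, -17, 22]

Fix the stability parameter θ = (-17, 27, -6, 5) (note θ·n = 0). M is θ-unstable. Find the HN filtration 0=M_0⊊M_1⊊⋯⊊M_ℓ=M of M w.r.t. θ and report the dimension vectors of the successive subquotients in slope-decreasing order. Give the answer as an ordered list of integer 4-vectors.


Barcode: M ≅ I[1,1], I[1,3]^2, I[1,4]. HN layers by μ_θ (3 steps, strictly decreasing):
  μ^(1)=21/2; μ^(2)=26/3; μ^(3)=-17

((0, 2, 2, 0); (0, 1, 1, 1); (4, 0, 0, 0))


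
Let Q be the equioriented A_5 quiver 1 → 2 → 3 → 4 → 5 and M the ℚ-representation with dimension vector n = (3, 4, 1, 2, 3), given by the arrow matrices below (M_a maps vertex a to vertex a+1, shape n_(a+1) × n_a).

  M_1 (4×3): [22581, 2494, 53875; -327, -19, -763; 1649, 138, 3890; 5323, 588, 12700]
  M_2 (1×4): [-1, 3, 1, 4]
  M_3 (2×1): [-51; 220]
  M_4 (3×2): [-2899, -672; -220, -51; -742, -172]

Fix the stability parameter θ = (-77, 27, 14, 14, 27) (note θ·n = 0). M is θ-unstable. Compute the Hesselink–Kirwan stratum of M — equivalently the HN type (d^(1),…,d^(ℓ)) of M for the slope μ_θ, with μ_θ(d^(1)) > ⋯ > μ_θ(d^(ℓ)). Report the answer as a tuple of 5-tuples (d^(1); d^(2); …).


Interval decomposition of M: I[1,2]^2, I[1,5], I[2,2], I[4,5], I[5,5].
HN type (ℓ=4): μ^(1)=27; μ^(2)=55/3; μ^(3)=14; μ^(4)=-77

((0, 3, 0, 0, 3); (0, 1, 1, 1, 0); (0, 0, 0, 1, 0); (3, 0, 0, 0, 0))


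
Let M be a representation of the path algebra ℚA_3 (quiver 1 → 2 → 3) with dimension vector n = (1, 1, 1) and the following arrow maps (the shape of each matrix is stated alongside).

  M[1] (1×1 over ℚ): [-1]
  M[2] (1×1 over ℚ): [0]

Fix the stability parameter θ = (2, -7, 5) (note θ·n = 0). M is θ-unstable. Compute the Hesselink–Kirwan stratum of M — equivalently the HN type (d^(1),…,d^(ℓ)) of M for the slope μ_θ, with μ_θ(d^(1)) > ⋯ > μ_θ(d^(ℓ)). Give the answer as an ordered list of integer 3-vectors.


Barcode: M ≅ I[1,2], I[3,3]. HN layers by μ_θ (2 steps, strictly decreasing):
  μ^(1)=5; μ^(2)=-5/2

((0, 0, 1); (1, 1, 0))


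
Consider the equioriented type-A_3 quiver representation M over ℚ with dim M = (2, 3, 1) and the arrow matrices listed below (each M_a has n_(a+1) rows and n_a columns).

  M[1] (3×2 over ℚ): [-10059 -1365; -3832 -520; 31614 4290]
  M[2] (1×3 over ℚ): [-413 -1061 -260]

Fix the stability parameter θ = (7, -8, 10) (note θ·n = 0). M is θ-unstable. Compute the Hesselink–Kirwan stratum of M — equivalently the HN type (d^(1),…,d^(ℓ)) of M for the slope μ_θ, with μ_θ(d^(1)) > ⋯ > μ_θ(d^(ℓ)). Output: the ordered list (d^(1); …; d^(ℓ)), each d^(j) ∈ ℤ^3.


Interval decomposition of M: I[1,1], I[1,3], I[2,2]^2.
HN type (ℓ=4): μ^(1)=10; μ^(2)=7; μ^(3)=-1/2; μ^(4)=-8

((0, 0, 1); (1, 0, 0); (1, 1, 0); (0, 2, 0))


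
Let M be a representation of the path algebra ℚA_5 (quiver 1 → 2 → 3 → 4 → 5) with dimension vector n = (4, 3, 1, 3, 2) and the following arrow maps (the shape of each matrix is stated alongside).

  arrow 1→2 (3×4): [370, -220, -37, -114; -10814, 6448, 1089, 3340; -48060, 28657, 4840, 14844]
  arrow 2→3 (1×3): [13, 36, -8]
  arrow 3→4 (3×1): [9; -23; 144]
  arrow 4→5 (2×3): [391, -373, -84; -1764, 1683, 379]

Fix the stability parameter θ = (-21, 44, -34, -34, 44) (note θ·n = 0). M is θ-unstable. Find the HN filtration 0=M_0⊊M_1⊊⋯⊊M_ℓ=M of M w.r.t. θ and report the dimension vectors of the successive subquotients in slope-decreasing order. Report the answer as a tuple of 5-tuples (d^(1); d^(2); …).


Interval decomposition of M: I[1,1], I[1,2]^2, I[1,5], I[4,4], I[4,5].
HN type (ℓ=4): μ^(1)=44; μ^(2)=-8; μ^(3)=-21; μ^(4)=-34

((0, 2, 0, 0, 2); (0, 1, 1, 1, 0); (4, 0, 0, 0, 0); (0, 0, 0, 2, 0))


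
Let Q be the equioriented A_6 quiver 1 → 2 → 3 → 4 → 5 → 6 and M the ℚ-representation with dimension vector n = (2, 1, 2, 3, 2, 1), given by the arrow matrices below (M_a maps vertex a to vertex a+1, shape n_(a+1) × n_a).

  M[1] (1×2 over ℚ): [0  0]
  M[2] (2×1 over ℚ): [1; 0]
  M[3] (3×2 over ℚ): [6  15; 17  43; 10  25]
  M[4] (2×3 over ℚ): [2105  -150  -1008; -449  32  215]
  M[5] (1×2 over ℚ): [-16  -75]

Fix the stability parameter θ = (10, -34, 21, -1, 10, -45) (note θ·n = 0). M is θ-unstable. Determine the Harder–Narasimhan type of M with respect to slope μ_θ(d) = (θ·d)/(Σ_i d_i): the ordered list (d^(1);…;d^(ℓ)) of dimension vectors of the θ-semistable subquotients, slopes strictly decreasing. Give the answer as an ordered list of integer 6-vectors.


Via rank(M_{q-1}∘⋯∘M_p): M ≅ I[1,1]^2, I[2,4], I[3,5], I[4,6].
μ_θ-semistable layers: μ^(1)=10; μ^(2)=-12; μ^(3)=-34

((2, 0, 2, 2, 1, 0); (0, 0, 0, 1, 1, 1); (0, 1, 0, 0, 0, 0))


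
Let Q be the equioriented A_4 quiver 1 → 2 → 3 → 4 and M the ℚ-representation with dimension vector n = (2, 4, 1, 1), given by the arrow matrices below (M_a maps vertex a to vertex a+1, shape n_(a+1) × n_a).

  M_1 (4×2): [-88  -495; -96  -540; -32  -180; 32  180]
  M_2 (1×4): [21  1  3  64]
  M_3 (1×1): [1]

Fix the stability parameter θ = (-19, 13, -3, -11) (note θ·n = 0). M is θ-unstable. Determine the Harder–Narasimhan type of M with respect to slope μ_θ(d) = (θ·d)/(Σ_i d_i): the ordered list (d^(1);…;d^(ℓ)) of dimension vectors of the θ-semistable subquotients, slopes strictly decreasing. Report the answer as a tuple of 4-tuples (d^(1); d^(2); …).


Barcode: M ≅ I[1,1], I[1,4], I[2,2]^3. HN layers by μ_θ (3 steps, strictly decreasing):
  μ^(1)=13; μ^(2)=-1/3; μ^(3)=-19

((0, 3, 0, 0); (0, 1, 1, 1); (2, 0, 0, 0))


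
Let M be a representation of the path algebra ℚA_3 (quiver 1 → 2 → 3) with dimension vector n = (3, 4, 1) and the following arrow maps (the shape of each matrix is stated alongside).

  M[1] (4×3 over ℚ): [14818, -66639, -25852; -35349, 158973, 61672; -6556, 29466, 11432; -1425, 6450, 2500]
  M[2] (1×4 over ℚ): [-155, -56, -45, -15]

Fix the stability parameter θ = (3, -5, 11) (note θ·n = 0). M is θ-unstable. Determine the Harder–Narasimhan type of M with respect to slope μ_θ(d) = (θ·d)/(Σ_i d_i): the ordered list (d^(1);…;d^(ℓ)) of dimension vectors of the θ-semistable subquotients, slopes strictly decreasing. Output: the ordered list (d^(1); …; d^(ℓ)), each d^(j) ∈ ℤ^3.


Barcode: M ≅ I[1,1], I[1,2], I[1,3], I[2,2]^2. HN layers by μ_θ (4 steps, strictly decreasing):
  μ^(1)=11; μ^(2)=3; μ^(3)=-1; μ^(4)=-5

((0, 0, 1); (1, 0, 0); (2, 2, 0); (0, 2, 0))


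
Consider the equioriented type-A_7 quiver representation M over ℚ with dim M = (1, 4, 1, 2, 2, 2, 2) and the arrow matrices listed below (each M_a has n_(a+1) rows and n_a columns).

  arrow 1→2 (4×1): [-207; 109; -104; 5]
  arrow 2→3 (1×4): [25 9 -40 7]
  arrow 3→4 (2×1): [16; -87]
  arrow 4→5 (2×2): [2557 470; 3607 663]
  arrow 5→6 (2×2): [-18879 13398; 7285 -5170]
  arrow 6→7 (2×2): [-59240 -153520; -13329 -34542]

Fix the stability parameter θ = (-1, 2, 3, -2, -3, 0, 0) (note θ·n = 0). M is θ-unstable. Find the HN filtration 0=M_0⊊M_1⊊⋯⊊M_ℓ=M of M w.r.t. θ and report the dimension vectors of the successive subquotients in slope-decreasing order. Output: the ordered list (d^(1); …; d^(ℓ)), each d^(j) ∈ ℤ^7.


Interval decomposition of M: I[1,5], I[2,2]^3, I[4,7], I[6,6], I[7,7].
HN type (ℓ=4): μ^(1)=2; μ^(2)=0; μ^(3)=-1; μ^(4)=-5/2

((0, 3, 0, 0, 0, 0, 0); (0, 1, 1, 1, 1, 2, 2); (1, 0, 0, 0, 0, 0, 0); (0, 0, 0, 1, 1, 0, 0))


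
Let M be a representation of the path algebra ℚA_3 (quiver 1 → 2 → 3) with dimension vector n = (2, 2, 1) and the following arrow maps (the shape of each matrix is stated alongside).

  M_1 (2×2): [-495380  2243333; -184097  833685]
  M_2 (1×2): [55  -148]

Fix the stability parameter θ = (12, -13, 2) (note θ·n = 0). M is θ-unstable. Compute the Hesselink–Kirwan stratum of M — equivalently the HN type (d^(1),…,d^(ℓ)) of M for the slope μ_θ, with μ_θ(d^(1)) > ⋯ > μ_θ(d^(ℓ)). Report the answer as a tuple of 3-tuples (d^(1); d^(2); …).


Barcode: M ≅ I[1,2], I[1,3]. HN layers by μ_θ (2 steps, strictly decreasing):
  μ^(1)=2; μ^(2)=-1/2

((0, 0, 1); (2, 2, 0))


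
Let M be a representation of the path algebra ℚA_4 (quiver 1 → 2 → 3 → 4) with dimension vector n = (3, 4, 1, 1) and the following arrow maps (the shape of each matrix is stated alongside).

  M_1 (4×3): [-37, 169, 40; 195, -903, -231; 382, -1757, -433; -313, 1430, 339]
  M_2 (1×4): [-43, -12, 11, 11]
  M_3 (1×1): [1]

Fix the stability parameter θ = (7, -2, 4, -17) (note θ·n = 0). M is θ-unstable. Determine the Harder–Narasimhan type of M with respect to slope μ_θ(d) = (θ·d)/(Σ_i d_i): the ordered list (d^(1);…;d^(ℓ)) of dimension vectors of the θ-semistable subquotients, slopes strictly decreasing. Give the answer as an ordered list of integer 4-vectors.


Interval decomposition of M: I[1,2]^2, I[1,4], I[2,2].
HN type (ℓ=2): μ^(1)=5/2; μ^(2)=-2

((2, 2, 0, 0); (1, 2, 1, 1))


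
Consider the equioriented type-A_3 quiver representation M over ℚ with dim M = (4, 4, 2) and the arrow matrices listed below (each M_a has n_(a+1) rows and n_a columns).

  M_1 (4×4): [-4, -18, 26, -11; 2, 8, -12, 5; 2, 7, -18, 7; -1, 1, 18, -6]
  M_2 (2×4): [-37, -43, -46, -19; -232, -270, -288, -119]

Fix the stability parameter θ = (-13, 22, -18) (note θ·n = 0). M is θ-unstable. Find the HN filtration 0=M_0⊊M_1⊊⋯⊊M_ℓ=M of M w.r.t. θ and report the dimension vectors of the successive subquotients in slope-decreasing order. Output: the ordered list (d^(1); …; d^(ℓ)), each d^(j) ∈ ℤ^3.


Interval decomposition of M: I[1,2]^2, I[1,3]^2.
HN type (ℓ=3): μ^(1)=22; μ^(2)=2; μ^(3)=-13

((0, 2, 0); (0, 2, 2); (4, 0, 0))


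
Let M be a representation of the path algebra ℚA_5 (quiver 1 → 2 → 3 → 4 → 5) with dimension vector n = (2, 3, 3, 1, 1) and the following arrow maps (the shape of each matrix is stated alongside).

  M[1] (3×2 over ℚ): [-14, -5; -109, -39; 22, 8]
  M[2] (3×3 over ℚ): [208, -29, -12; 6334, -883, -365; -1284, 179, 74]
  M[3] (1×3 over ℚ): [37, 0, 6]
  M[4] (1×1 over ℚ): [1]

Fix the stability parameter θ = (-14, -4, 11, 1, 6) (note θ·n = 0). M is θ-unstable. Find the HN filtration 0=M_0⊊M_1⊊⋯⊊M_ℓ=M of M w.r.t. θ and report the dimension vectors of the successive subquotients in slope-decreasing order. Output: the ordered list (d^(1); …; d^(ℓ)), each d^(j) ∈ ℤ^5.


Interval decomposition of M: I[1,2], I[1,5], I[2,3], I[3,3].
HN type (ℓ=4): μ^(1)=11; μ^(2)=6; μ^(3)=-4; μ^(4)=-14

((0, 0, 2, 0, 0); (0, 0, 1, 1, 1); (0, 3, 0, 0, 0); (2, 0, 0, 0, 0))


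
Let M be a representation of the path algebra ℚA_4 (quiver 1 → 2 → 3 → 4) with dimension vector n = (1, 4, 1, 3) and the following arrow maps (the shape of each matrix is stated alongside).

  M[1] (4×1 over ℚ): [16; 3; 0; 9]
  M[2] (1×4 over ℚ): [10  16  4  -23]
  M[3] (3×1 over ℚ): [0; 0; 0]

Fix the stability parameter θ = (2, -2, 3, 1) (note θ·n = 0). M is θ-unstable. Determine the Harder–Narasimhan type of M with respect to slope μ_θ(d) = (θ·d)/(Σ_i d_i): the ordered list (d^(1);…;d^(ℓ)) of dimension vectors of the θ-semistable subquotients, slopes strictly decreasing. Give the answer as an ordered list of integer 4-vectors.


Barcode: M ≅ I[1,3], I[2,2]^3, I[4,4]^3. HN layers by μ_θ (4 steps, strictly decreasing):
  μ^(1)=3; μ^(2)=1; μ^(3)=0; μ^(4)=-2

((0, 0, 1, 0); (0, 0, 0, 3); (1, 1, 0, 0); (0, 3, 0, 0))


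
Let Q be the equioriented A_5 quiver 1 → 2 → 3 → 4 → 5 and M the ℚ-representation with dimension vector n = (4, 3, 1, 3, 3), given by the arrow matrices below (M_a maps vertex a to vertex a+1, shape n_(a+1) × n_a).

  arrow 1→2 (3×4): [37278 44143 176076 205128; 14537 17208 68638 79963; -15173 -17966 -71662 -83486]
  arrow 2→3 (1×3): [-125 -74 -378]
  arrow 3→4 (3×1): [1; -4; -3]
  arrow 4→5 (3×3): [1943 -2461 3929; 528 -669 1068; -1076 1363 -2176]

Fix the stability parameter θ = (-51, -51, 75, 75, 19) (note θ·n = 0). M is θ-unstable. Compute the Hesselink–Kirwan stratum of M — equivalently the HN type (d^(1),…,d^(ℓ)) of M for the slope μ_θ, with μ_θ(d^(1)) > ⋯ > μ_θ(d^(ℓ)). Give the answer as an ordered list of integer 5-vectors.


Via rank(M_{q-1}∘⋯∘M_p): M ≅ I[1,1], I[1,2]^2, I[1,4], I[4,5]^2, I[5,5].
μ_θ-semistable layers: μ^(1)=75; μ^(2)=47; μ^(3)=19; μ^(4)=-51

((0, 0, 1, 1, 0); (0, 0, 0, 2, 2); (0, 0, 0, 0, 1); (4, 3, 0, 0, 0))


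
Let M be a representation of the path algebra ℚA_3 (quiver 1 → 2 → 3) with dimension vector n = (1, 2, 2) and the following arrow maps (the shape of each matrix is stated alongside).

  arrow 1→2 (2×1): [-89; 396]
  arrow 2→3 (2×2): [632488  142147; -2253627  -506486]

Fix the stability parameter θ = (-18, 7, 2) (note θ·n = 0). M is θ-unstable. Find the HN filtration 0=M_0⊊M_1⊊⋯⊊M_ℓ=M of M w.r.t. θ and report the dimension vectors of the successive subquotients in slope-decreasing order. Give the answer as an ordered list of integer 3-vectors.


Via rank(M_{q-1}∘⋯∘M_p): M ≅ I[1,3], I[2,3].
μ_θ-semistable layers: μ^(1)=9/2; μ^(2)=-18

((0, 2, 2); (1, 0, 0))


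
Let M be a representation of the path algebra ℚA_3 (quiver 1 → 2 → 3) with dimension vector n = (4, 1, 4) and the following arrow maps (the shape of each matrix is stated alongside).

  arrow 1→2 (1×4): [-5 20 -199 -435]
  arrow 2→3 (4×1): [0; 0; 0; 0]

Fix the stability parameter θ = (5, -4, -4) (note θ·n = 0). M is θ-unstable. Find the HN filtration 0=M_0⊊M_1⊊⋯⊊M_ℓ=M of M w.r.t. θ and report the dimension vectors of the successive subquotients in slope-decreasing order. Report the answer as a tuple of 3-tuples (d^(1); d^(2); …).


Barcode: M ≅ I[1,1]^3, I[1,2], I[3,3]^4. HN layers by μ_θ (3 steps, strictly decreasing):
  μ^(1)=5; μ^(2)=1/2; μ^(3)=-4

((3, 0, 0); (1, 1, 0); (0, 0, 4))


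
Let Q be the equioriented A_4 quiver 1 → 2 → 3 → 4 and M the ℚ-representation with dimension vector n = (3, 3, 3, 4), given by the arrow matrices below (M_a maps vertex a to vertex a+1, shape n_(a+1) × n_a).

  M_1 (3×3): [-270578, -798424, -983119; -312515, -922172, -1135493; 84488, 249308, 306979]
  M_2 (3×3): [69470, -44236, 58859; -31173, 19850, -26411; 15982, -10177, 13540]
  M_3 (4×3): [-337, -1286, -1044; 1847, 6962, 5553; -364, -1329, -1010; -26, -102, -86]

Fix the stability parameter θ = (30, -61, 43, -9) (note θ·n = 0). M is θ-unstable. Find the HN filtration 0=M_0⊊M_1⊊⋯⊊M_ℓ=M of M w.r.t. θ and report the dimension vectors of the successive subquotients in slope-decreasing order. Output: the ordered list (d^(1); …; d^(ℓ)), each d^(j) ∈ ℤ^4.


Barcode: M ≅ I[1,4]^3, I[4,4]. HN layers by μ_θ (3 steps, strictly decreasing):
  μ^(1)=17; μ^(2)=-9; μ^(3)=-31/2

((0, 0, 3, 3); (0, 0, 0, 1); (3, 3, 0, 0))


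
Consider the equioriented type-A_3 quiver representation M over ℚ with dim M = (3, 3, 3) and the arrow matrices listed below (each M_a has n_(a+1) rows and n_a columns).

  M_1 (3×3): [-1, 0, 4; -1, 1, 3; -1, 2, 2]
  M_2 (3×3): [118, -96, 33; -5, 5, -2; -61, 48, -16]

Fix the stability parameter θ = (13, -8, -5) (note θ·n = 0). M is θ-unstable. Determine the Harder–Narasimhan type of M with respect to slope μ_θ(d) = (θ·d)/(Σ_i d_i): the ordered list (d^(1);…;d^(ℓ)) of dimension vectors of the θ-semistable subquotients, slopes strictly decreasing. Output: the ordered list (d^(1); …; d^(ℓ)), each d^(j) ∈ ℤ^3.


Via rank(M_{q-1}∘⋯∘M_p): M ≅ I[1,1], I[1,3]^2, I[2,3].
μ_θ-semistable layers: μ^(1)=13; μ^(2)=0; μ^(3)=-5; μ^(4)=-8

((1, 0, 0); (2, 2, 2); (0, 0, 1); (0, 1, 0))


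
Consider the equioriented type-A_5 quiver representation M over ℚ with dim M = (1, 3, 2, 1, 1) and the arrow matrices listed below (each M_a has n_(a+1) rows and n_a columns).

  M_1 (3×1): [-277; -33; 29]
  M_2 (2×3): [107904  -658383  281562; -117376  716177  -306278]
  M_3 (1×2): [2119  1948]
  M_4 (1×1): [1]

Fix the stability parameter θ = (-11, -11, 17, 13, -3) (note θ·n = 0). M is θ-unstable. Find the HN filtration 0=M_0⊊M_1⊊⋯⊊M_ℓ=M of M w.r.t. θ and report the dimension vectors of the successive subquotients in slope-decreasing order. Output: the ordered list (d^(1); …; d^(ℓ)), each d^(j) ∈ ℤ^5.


Via rank(M_{q-1}∘⋯∘M_p): M ≅ I[1,5], I[2,2]^2, I[3,3].
μ_θ-semistable layers: μ^(1)=17; μ^(2)=9; μ^(3)=-11

((0, 0, 1, 0, 0); (0, 0, 1, 1, 1); (1, 3, 0, 0, 0))


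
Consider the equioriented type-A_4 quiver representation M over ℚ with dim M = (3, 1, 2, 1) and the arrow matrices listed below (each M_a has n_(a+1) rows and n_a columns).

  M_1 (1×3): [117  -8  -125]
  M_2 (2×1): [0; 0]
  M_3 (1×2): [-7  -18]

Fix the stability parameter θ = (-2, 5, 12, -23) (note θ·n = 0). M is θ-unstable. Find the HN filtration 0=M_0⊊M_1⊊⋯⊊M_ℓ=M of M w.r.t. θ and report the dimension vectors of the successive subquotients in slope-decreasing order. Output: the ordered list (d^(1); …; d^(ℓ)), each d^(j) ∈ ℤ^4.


Interval decomposition of M: I[1,1]^2, I[1,2], I[3,3], I[3,4].
HN type (ℓ=4): μ^(1)=12; μ^(2)=5; μ^(3)=-2; μ^(4)=-11/2

((0, 0, 1, 0); (0, 1, 0, 0); (3, 0, 0, 0); (0, 0, 1, 1))


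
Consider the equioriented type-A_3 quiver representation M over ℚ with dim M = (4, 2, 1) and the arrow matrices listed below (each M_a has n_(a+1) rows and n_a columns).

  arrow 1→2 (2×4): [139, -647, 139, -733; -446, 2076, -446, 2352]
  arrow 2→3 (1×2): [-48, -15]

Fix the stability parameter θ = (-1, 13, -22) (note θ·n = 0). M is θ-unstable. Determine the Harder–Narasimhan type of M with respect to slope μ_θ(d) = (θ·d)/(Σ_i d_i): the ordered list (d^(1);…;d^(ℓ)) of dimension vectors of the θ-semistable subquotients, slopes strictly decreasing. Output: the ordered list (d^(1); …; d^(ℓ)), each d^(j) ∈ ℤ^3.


Interval decomposition of M: I[1,1]^2, I[1,2], I[1,3].
HN type (ℓ=3): μ^(1)=13; μ^(2)=-1; μ^(3)=-10/3

((0, 1, 0); (3, 0, 0); (1, 1, 1))


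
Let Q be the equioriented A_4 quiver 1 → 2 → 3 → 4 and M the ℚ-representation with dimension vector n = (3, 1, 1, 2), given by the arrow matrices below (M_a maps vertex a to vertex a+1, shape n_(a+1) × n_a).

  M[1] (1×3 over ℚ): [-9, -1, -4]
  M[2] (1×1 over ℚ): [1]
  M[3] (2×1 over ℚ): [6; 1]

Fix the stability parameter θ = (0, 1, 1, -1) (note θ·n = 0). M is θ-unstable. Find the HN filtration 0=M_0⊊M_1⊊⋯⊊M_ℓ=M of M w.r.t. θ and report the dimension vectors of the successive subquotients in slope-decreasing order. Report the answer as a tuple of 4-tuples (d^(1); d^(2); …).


Interval decomposition of M: I[1,1]^2, I[1,4], I[4,4].
HN type (ℓ=3): μ^(1)=1/3; μ^(2)=0; μ^(3)=-1

((0, 1, 1, 1); (3, 0, 0, 0); (0, 0, 0, 1))


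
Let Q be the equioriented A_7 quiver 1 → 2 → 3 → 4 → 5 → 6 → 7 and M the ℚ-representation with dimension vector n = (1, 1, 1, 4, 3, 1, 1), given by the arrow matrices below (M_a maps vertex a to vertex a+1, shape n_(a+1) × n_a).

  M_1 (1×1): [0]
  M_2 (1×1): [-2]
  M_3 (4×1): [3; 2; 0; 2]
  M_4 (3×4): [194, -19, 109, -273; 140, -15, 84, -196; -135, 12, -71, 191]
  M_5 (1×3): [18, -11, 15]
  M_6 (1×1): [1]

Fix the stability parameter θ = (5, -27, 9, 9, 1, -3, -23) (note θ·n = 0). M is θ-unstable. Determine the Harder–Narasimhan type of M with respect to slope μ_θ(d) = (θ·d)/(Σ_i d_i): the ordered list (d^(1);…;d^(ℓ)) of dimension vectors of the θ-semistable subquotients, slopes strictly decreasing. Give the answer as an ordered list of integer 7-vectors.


Via rank(M_{q-1}∘⋯∘M_p): M ≅ I[1,1], I[2,7], I[4,4], I[4,5]^2.
μ_θ-semistable layers: μ^(1)=9; μ^(2)=5; μ^(3)=-7/5; μ^(4)=-27

((0, 0, 0, 1, 0, 0, 0); (1, 0, 0, 2, 2, 0, 0); (0, 0, 1, 1, 1, 1, 1); (0, 1, 0, 0, 0, 0, 0))


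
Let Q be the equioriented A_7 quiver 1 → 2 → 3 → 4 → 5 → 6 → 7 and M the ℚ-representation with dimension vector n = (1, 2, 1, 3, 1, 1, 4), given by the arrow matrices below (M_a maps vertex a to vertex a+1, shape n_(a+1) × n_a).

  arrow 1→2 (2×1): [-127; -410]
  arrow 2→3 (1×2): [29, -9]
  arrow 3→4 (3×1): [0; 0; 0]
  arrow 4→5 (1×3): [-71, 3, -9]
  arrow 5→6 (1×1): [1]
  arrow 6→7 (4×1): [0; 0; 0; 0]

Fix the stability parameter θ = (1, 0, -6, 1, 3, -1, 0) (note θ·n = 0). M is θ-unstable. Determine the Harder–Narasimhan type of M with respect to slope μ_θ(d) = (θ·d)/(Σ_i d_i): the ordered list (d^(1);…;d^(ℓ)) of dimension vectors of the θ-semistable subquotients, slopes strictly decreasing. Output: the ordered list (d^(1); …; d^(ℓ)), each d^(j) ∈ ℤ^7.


Interval decomposition of M: I[1,3], I[2,2], I[4,4]^2, I[4,6], I[7,7]^4.
HN type (ℓ=3): μ^(1)=1; μ^(2)=0; μ^(3)=-5/3

((0, 0, 0, 3, 1, 1, 0); (0, 1, 0, 0, 0, 0, 4); (1, 1, 1, 0, 0, 0, 0))


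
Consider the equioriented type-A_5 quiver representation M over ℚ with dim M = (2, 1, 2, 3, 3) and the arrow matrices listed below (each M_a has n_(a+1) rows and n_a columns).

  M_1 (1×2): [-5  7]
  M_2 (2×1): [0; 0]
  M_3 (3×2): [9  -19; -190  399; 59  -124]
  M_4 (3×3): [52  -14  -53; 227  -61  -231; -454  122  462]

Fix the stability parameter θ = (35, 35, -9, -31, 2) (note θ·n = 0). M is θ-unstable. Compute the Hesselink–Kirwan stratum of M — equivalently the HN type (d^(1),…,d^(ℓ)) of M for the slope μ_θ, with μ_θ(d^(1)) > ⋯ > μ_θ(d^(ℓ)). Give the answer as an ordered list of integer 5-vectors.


Barcode: M ≅ I[1,1], I[1,2], I[3,4], I[3,5], I[4,5], I[5,5]. HN layers by μ_θ (4 steps, strictly decreasing):
  μ^(1)=35; μ^(2)=2; μ^(3)=-20; μ^(4)=-31

((2, 1, 0, 0, 0); (0, 0, 0, 0, 3); (0, 0, 2, 2, 0); (0, 0, 0, 1, 0))


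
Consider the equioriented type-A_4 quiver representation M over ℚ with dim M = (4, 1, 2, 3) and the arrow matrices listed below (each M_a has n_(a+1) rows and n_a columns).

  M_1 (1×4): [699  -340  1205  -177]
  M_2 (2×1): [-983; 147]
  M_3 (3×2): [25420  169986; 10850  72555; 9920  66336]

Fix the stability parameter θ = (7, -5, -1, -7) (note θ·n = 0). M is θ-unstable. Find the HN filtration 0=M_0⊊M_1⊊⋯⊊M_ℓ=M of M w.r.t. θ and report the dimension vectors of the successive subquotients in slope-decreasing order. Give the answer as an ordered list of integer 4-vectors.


Via rank(M_{q-1}∘⋯∘M_p): M ≅ I[1,1]^3, I[1,4], I[3,3], I[4,4]^2.
μ_θ-semistable layers: μ^(1)=7; μ^(2)=-1; μ^(3)=-3/2; μ^(4)=-7

((3, 0, 0, 0); (0, 0, 1, 0); (1, 1, 1, 1); (0, 0, 0, 2))


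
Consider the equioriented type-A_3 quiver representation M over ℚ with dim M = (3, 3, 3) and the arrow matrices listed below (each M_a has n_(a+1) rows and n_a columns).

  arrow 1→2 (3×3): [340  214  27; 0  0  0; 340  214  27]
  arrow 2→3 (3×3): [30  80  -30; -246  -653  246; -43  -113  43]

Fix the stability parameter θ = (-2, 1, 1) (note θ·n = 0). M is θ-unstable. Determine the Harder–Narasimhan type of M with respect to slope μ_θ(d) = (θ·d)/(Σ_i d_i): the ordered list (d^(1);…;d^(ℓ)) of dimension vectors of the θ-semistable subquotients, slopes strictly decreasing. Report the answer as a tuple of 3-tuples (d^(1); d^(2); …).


Interval decomposition of M: I[1,1]^2, I[1,2], I[2,3]^2, I[3,3].
HN type (ℓ=2): μ^(1)=1; μ^(2)=-2

((0, 3, 3); (3, 0, 0))


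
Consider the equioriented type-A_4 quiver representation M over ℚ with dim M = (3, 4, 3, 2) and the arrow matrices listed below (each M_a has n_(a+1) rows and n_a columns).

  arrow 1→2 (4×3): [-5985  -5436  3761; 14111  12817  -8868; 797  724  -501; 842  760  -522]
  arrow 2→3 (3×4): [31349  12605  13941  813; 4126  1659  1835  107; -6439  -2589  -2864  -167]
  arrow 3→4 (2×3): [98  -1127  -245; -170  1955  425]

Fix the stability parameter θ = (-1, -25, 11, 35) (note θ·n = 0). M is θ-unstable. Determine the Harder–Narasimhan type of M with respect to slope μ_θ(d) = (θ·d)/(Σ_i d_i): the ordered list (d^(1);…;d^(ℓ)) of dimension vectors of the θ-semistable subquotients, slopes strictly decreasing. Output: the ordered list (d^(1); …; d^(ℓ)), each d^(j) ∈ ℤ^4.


Barcode: M ≅ I[1,1], I[1,3], I[1,4], I[2,2], I[2,3], I[4,4]. HN layers by μ_θ (5 steps, strictly decreasing):
  μ^(1)=35; μ^(2)=11; μ^(3)=-1; μ^(4)=-13; μ^(5)=-25

((0, 0, 0, 2); (0, 0, 3, 0); (1, 0, 0, 0); (2, 2, 0, 0); (0, 2, 0, 0))


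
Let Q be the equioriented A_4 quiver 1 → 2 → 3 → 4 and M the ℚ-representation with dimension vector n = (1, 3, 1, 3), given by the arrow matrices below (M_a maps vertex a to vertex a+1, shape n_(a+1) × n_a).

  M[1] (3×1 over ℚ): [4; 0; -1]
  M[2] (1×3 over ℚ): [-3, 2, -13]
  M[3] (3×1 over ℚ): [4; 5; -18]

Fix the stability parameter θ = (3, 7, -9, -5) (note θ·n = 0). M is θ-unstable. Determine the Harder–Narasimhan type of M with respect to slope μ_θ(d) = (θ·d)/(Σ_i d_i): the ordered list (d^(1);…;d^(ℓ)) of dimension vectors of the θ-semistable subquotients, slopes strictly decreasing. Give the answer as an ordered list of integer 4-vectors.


Barcode: M ≅ I[1,4], I[2,2]^2, I[4,4]^2. HN layers by μ_θ (3 steps, strictly decreasing):
  μ^(1)=7; μ^(2)=-1; μ^(3)=-5

((0, 2, 0, 0); (1, 1, 1, 1); (0, 0, 0, 2))


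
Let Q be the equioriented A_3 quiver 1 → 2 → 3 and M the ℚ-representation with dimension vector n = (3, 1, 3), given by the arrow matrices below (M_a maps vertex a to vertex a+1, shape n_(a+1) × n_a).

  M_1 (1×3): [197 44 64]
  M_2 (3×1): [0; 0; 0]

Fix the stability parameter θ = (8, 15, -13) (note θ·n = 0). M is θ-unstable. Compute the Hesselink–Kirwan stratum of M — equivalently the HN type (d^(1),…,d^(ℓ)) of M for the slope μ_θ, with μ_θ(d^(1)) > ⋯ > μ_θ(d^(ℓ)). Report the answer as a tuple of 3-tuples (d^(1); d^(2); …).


Interval decomposition of M: I[1,1]^2, I[1,2], I[3,3]^3.
HN type (ℓ=3): μ^(1)=15; μ^(2)=8; μ^(3)=-13

((0, 1, 0); (3, 0, 0); (0, 0, 3))


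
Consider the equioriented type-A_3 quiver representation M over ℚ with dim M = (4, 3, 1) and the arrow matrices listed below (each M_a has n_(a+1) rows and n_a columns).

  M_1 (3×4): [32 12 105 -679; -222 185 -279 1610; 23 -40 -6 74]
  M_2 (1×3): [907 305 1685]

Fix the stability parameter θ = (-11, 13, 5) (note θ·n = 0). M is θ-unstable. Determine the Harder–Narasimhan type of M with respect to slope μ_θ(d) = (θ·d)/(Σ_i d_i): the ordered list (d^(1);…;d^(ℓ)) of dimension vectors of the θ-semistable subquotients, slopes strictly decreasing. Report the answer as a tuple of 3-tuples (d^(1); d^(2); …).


Interval decomposition of M: I[1,1], I[1,2]^2, I[1,3].
HN type (ℓ=3): μ^(1)=13; μ^(2)=9; μ^(3)=-11

((0, 2, 0); (0, 1, 1); (4, 0, 0))


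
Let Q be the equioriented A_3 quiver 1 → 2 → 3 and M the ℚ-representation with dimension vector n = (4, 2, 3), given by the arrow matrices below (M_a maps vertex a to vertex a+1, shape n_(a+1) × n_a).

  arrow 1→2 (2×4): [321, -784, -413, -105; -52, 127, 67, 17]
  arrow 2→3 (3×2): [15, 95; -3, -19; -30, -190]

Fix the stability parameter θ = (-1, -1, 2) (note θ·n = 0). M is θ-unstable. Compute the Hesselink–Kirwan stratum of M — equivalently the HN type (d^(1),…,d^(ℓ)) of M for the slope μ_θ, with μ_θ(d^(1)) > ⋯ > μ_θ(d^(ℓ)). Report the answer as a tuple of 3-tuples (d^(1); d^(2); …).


Interval decomposition of M: I[1,1]^2, I[1,2], I[1,3], I[3,3]^2.
HN type (ℓ=2): μ^(1)=2; μ^(2)=-1

((0, 0, 3); (4, 2, 0))


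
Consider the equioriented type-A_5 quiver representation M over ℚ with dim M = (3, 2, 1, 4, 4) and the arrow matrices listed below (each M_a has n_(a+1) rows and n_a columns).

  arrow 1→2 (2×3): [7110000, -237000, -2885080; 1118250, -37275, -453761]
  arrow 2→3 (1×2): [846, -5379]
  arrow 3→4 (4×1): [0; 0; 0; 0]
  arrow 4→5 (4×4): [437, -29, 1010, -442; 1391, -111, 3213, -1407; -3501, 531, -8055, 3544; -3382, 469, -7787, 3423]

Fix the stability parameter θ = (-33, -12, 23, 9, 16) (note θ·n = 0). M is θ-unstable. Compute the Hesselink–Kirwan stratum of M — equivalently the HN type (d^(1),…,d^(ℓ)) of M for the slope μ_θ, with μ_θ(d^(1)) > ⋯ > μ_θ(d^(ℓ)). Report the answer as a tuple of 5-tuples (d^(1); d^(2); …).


Interval decomposition of M: I[1,1]^2, I[1,3], I[2,2], I[4,5]^4.
HN type (ℓ=5): μ^(1)=23; μ^(2)=16; μ^(3)=9; μ^(4)=-12; μ^(5)=-33

((0, 0, 1, 0, 0); (0, 0, 0, 0, 4); (0, 0, 0, 4, 0); (0, 2, 0, 0, 0); (3, 0, 0, 0, 0))


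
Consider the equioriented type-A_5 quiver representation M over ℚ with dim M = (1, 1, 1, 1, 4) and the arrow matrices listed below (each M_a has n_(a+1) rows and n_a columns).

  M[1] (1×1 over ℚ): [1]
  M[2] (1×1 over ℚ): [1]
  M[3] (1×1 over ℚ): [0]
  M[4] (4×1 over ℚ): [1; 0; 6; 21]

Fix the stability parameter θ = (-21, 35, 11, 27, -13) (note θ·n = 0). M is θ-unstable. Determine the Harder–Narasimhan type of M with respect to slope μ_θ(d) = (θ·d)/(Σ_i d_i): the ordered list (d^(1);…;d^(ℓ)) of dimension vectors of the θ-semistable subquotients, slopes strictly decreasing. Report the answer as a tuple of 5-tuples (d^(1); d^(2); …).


Interval decomposition of M: I[1,3], I[4,5], I[5,5]^3.
HN type (ℓ=4): μ^(1)=23; μ^(2)=7; μ^(3)=-13; μ^(4)=-21

((0, 1, 1, 0, 0); (0, 0, 0, 1, 1); (0, 0, 0, 0, 3); (1, 0, 0, 0, 0))


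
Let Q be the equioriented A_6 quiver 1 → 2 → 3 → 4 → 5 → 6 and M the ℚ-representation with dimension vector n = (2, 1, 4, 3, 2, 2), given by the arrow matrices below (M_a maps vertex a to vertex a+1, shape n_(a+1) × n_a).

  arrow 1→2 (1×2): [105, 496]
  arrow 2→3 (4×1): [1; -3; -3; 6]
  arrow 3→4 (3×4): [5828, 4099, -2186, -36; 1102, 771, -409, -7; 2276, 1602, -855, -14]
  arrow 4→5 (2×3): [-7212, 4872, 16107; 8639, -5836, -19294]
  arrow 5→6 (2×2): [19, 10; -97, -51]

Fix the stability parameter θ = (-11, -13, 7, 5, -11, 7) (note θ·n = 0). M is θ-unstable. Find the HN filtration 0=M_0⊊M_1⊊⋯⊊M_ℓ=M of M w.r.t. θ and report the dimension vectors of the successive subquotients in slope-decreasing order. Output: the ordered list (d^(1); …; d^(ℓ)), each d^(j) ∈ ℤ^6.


Interval decomposition of M: I[1,1], I[1,6], I[3,3], I[3,4], I[3,6].
HN type (ℓ=5): μ^(1)=7; μ^(2)=6; μ^(3)=1/3; μ^(4)=-11; μ^(5)=-12

((0, 0, 1, 0, 0, 2); (0, 0, 1, 1, 0, 0); (0, 0, 2, 2, 2, 0); (1, 0, 0, 0, 0, 0); (1, 1, 0, 0, 0, 0))


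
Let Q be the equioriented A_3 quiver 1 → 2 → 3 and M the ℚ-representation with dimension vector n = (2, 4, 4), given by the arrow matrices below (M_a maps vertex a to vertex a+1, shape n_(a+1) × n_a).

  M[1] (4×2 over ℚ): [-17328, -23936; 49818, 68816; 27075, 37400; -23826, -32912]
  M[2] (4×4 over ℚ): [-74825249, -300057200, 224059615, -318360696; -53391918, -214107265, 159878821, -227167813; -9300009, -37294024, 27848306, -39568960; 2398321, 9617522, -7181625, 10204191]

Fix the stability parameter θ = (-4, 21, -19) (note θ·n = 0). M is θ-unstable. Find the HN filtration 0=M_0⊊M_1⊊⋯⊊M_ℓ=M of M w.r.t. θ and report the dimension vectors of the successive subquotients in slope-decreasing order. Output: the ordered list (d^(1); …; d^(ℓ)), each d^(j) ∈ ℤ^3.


Barcode: M ≅ I[1,1], I[1,3], I[2,3]^3. HN layers by μ_θ (2 steps, strictly decreasing):
  μ^(1)=1; μ^(2)=-4

((0, 4, 4); (2, 0, 0))


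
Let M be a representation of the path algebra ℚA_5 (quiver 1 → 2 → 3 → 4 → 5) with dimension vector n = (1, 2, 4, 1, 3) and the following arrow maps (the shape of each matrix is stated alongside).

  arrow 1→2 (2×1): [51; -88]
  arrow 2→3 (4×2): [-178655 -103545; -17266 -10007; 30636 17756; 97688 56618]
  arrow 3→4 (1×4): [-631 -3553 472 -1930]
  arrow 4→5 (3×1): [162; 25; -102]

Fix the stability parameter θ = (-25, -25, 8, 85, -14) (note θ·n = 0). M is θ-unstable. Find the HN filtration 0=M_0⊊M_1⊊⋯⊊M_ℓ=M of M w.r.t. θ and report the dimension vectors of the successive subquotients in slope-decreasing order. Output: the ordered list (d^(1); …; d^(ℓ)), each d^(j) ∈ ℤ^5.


Via rank(M_{q-1}∘⋯∘M_p): M ≅ I[1,5], I[2,3], I[3,3]^2, I[5,5]^2.
μ_θ-semistable layers: μ^(1)=71/2; μ^(2)=8; μ^(3)=-14; μ^(4)=-25

((0, 0, 0, 1, 1); (0, 0, 4, 0, 0); (0, 0, 0, 0, 2); (1, 2, 0, 0, 0))


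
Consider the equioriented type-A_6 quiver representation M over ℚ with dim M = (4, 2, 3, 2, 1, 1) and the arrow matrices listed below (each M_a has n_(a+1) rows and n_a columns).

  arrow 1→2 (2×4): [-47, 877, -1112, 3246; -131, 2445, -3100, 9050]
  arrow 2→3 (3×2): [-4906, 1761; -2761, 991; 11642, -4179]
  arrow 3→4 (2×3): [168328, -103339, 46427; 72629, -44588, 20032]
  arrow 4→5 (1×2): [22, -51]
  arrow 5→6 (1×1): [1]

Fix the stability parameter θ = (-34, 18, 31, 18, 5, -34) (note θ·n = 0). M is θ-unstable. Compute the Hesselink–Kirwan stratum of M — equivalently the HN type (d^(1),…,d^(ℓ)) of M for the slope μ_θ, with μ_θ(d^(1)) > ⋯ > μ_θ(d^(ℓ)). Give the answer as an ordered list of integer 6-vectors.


Via rank(M_{q-1}∘⋯∘M_p): M ≅ I[1,1]^2, I[1,4], I[1,6], I[3,3].
μ_θ-semistable layers: μ^(1)=31; μ^(2)=49/2; μ^(3)=18; μ^(4)=38/5; μ^(5)=-34

((0, 0, 1, 0, 0, 0); (0, 0, 1, 1, 0, 0); (0, 1, 0, 0, 0, 0); (0, 1, 1, 1, 1, 1); (4, 0, 0, 0, 0, 0))


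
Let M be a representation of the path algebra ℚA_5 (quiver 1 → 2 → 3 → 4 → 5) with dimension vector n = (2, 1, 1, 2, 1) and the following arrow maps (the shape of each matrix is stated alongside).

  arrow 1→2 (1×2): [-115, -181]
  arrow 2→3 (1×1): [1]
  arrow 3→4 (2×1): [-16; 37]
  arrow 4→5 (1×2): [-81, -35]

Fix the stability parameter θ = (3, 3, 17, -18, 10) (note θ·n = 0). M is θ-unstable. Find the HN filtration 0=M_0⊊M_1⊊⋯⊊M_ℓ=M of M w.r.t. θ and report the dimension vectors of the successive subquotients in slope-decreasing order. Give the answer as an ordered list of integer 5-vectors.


Interval decomposition of M: I[1,1], I[1,5], I[4,4].
HN type (ℓ=4): μ^(1)=10; μ^(2)=3; μ^(3)=5/4; μ^(4)=-18

((0, 0, 0, 0, 1); (1, 0, 0, 0, 0); (1, 1, 1, 1, 0); (0, 0, 0, 1, 0))


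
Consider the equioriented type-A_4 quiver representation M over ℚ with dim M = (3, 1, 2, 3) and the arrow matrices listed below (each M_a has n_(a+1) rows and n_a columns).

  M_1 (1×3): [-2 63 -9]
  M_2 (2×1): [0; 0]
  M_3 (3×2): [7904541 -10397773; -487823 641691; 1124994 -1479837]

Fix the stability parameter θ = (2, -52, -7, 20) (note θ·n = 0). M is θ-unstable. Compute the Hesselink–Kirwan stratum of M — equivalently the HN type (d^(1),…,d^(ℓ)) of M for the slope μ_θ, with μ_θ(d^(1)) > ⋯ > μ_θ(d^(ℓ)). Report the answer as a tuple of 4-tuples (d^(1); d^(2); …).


Interval decomposition of M: I[1,1]^2, I[1,2], I[3,4]^2, I[4,4].
HN type (ℓ=4): μ^(1)=20; μ^(2)=2; μ^(3)=-7; μ^(4)=-25

((0, 0, 0, 3); (2, 0, 0, 0); (0, 0, 2, 0); (1, 1, 0, 0))


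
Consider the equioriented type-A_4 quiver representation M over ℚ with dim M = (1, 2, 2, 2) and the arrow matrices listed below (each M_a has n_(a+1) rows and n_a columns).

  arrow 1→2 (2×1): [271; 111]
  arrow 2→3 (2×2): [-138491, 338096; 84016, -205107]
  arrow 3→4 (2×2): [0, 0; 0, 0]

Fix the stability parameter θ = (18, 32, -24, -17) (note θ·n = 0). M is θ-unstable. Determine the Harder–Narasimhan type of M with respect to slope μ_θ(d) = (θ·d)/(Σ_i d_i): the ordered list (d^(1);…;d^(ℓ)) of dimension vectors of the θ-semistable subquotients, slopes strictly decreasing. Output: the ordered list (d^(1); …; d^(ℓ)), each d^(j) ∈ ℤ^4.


Barcode: M ≅ I[1,3], I[2,3], I[4,4]^2. HN layers by μ_θ (3 steps, strictly decreasing):
  μ^(1)=26/3; μ^(2)=4; μ^(3)=-17

((1, 1, 1, 0); (0, 1, 1, 0); (0, 0, 0, 2))


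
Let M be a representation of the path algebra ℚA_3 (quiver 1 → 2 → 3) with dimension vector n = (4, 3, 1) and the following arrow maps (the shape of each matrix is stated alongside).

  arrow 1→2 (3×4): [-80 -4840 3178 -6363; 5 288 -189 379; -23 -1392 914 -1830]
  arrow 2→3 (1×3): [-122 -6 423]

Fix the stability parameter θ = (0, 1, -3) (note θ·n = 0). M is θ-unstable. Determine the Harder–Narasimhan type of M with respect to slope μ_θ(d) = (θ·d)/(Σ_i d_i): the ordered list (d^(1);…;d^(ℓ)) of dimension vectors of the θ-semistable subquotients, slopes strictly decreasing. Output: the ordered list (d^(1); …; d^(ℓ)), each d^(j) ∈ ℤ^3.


Barcode: M ≅ I[1,1], I[1,2]^2, I[1,3]. HN layers by μ_θ (3 steps, strictly decreasing):
  μ^(1)=1; μ^(2)=0; μ^(3)=-2/3

((0, 2, 0); (3, 0, 0); (1, 1, 1))


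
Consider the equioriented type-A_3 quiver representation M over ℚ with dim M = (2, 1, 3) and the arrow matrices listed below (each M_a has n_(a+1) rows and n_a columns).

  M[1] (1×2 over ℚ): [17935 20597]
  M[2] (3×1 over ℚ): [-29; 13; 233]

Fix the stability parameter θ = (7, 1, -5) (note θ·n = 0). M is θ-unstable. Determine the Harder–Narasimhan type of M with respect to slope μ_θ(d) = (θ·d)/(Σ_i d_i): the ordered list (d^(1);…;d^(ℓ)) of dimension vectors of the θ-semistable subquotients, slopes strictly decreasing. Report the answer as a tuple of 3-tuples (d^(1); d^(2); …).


Via rank(M_{q-1}∘⋯∘M_p): M ≅ I[1,1], I[1,3], I[3,3]^2.
μ_θ-semistable layers: μ^(1)=7; μ^(2)=1; μ^(3)=-5

((1, 0, 0); (1, 1, 1); (0, 0, 2))


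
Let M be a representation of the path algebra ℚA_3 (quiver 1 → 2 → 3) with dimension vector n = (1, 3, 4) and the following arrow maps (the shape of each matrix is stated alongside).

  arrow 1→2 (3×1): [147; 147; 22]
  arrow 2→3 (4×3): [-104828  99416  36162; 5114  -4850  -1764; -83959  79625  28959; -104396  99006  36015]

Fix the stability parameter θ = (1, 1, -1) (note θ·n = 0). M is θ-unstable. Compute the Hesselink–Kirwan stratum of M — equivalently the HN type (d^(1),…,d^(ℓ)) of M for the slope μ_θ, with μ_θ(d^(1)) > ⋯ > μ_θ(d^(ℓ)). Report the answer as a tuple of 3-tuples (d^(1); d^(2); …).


Via rank(M_{q-1}∘⋯∘M_p): M ≅ I[1,2], I[2,3]^2, I[3,3]^2.
μ_θ-semistable layers: μ^(1)=1; μ^(2)=0; μ^(3)=-1

((1, 1, 0); (0, 2, 2); (0, 0, 2))


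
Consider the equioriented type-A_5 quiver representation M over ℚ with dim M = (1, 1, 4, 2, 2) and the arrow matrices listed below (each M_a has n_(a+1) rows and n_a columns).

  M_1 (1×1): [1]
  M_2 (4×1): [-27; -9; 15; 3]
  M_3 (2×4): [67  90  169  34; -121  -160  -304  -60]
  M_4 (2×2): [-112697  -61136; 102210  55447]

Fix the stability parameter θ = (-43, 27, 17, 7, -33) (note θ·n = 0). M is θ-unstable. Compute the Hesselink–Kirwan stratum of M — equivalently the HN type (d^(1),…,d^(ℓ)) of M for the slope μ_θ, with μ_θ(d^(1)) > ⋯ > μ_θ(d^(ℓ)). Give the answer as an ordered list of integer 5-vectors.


Interval decomposition of M: I[1,5], I[3,3]^2, I[3,5].
HN type (ℓ=4): μ^(1)=17; μ^(2)=9/2; μ^(3)=-3; μ^(4)=-43

((0, 0, 2, 0, 0); (0, 1, 1, 1, 1); (0, 0, 1, 1, 1); (1, 0, 0, 0, 0))
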